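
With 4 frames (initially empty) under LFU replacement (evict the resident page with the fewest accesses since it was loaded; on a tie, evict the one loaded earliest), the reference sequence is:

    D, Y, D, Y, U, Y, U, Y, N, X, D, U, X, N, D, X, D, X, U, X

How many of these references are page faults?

7

D: fault, frames {D}
Y: fault, frames {D,Y}
D: hit
Y: hit
U: fault, frames {D,Y,U}
Y: hit
U: hit
Y: hit
N: fault, frames {D,Y,U,N}
X: fault, evict N, frames {D,Y,U,X}
D: hit
U: hit
X: hit
N: fault, evict X, frames {D,Y,U,N}
D: hit
X: fault, evict N, frames {D,Y,U,X}
D: hit
X: hit
U: hit
X: hit
Page faults: 7.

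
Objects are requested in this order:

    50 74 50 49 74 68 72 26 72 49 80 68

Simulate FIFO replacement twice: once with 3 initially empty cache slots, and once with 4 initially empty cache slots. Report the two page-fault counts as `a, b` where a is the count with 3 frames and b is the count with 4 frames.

3 frames: F F . F . F F F . F F F → 9 faults.
4 frames: F F . F . F F F . . F . → 7 faults.
7 < 9: adding a frame reduced faults, as is typical.

9, 7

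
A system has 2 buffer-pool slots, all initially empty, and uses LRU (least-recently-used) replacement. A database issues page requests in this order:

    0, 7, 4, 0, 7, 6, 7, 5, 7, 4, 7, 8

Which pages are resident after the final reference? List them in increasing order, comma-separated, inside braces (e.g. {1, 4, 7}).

{7, 8}

0: fault, frames {0}
7: fault, frames {0,7}
4: fault, evict 0, frames {7,4}
0: fault, evict 7, frames {4,0}
7: fault, evict 4, frames {0,7}
6: fault, evict 0, frames {7,6}
7: hit
5: fault, evict 6, frames {7,5}
7: hit
4: fault, evict 5, frames {7,4}
7: hit
8: fault, evict 4, frames {7,8}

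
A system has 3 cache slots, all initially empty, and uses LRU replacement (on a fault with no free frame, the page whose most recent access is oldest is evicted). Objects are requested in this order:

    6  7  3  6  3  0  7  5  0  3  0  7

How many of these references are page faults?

6 -> fault, frames (6)
7 -> fault, frames (6 7)
3 -> fault, frames (6 7 3)
6 -> hit
3 -> hit
0 -> fault, evict 7, frames (6 3 0)
7 -> fault, evict 6, frames (3 0 7)
5 -> fault, evict 3, frames (0 7 5)
0 -> hit
3 -> fault, evict 7, frames (5 0 3)
0 -> hit
7 -> fault, evict 5, frames (3 0 7)
Page faults: 8.

8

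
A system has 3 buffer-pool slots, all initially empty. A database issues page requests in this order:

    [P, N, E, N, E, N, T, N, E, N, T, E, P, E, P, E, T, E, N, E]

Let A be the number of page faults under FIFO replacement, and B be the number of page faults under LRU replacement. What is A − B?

1

Under FIFO: F F F . . . F . . . . . F . . . . . F F → 7 faults.
Under LRU: F F F . . . F . . . . . F . . . . . F . → 6 faults.
A − B = 7 − 6 = 1.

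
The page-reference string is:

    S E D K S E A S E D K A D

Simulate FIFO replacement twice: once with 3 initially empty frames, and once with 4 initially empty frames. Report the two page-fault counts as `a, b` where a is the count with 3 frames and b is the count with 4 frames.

9, 10

3 frames: F F F F F F F . . F F . . → 9 faults.
4 frames: F F F F . . F F F F F F . → 10 faults.
10 > 9: adding a frame increased faults — Belady's anomaly.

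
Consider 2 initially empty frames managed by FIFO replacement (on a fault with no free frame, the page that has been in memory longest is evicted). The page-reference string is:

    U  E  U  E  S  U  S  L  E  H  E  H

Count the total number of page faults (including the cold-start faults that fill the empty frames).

U → fault, frames (U)
E → fault, frames (U E)
U → hit
E → hit
S → fault, evict U, frames (E S)
U → fault, evict E, frames (S U)
S → hit
L → fault, evict S, frames (U L)
E → fault, evict U, frames (L E)
H → fault, evict L, frames (E H)
E → hit
H → hit
Page faults: 7.

7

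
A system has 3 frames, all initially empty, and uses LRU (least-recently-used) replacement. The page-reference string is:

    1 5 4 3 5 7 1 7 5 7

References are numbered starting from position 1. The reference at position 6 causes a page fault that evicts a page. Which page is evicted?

4

pos 1: 1 -> fault, frames [1]
pos 2: 5 -> fault, frames [1, 5]
pos 3: 4 -> fault, frames [1, 5, 4]
pos 4: 3 -> fault, evict 1, frames [5, 4, 3]
pos 5: 5 -> hit
pos 6: 7 -> fault, evict 4, frames [3, 5, 7]
At position 6, page 4 is evicted.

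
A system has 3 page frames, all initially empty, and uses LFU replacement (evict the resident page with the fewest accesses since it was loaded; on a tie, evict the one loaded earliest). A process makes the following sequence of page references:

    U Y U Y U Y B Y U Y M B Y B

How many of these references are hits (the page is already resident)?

9

U → fault, frames {U}
Y → fault, frames {U,Y}
U → hit
Y → hit
U → hit
Y → hit
B → fault, frames {U,Y,B}
Y → hit
U → hit
Y → hit
M → fault, evict B, frames {U,Y,M}
B → fault, evict M, frames {U,Y,B}
Y → hit
B → hit
Hits: 9.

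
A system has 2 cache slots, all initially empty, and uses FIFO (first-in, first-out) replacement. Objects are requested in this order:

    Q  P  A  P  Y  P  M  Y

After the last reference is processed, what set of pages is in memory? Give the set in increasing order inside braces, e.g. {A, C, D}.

Q -> fault, frames [Q]
P -> fault, frames [Q, P]
A -> fault, evict Q, frames [P, A]
P -> hit
Y -> fault, evict P, frames [A, Y]
P -> fault, evict A, frames [Y, P]
M -> fault, evict Y, frames [P, M]
Y -> fault, evict P, frames [M, Y]

{M, Y}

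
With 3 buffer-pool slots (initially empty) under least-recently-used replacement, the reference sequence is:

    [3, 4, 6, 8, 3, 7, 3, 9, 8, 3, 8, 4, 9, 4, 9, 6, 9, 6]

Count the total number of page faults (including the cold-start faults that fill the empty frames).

3 → miss, frames [3]
4 → miss, frames [3, 4]
6 → miss, frames [3, 4, 6]
8 → miss, evict 3, frames [4, 6, 8]
3 → miss, evict 4, frames [6, 8, 3]
7 → miss, evict 6, frames [8, 3, 7]
3 → hit
9 → miss, evict 8, frames [7, 3, 9]
8 → miss, evict 7, frames [3, 9, 8]
3 → hit
8 → hit
4 → miss, evict 9, frames [3, 8, 4]
9 → miss, evict 3, frames [8, 4, 9]
4 → hit
9 → hit
6 → miss, evict 8, frames [4, 9, 6]
9 → hit
6 → hit
Page faults: 11.

11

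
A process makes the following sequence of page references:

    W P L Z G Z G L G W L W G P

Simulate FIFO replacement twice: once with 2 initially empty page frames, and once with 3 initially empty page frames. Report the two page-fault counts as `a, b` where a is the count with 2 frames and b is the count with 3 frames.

9, 8

2 frames: F F F F F . . F . F . . F F → 9 faults.
3 frames: F F F F F . . . . F F . . F → 8 faults.
8 < 9: adding a frame reduced faults, as is typical.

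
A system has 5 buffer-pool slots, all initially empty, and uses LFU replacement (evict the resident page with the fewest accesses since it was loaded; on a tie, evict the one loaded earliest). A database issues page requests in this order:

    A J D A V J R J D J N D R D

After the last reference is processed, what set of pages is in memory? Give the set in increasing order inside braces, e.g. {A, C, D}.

{A, D, J, N, R}

A: miss, frames (A)
J: miss, frames (A J)
D: miss, frames (A J D)
A: hit
V: miss, frames (A J D V)
J: hit
R: miss, frames (A J D V R)
J: hit
D: hit
J: hit
N: miss, evict V, frames (A J D R N)
D: hit
R: hit
D: hit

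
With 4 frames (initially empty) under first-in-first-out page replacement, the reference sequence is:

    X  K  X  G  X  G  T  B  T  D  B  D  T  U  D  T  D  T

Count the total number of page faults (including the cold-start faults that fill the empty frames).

7

X -> miss, frames (X)
K -> miss, frames (X K)
X -> hit
G -> miss, frames (X K G)
X -> hit
G -> hit
T -> miss, frames (X K G T)
B -> miss, evict X, frames (K G T B)
T -> hit
D -> miss, evict K, frames (G T B D)
B -> hit
D -> hit
T -> hit
U -> miss, evict G, frames (T B D U)
D -> hit
T -> hit
D -> hit
T -> hit
Page faults: 7.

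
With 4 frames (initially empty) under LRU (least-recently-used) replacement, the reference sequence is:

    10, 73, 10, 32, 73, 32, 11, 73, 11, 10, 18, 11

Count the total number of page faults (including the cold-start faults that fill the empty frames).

5

10 -> fault, frames {10}
73 -> fault, frames {10,73}
10 -> hit
32 -> fault, frames {73,10,32}
73 -> hit
32 -> hit
11 -> fault, frames {10,73,32,11}
73 -> hit
11 -> hit
10 -> hit
18 -> fault, evict 32, frames {73,11,10,18}
11 -> hit
Page faults: 5.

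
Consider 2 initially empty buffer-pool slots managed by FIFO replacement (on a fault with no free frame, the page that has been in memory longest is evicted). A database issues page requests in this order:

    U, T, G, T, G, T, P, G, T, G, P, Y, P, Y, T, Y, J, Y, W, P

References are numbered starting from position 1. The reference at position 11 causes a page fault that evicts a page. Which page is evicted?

T

pos 1: U: miss, frames {U}
pos 2: T: miss, frames {U,T}
pos 3: G: miss, evict U, frames {T,G}
pos 4: T: hit
pos 5: G: hit
pos 6: T: hit
pos 7: P: miss, evict T, frames {G,P}
pos 8: G: hit
pos 9: T: miss, evict G, frames {P,T}
pos 10: G: miss, evict P, frames {T,G}
pos 11: P: miss, evict T, frames {G,P}
At position 11, page T is evicted.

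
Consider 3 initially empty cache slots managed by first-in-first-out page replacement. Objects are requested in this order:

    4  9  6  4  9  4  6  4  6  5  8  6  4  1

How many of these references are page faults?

7

4: miss, frames [4]
9: miss, frames [4, 9]
6: miss, frames [4, 9, 6]
4: hit
9: hit
4: hit
6: hit
4: hit
6: hit
5: miss, evict 4, frames [9, 6, 5]
8: miss, evict 9, frames [6, 5, 8]
6: hit
4: miss, evict 6, frames [5, 8, 4]
1: miss, evict 5, frames [8, 4, 1]
Page faults: 7.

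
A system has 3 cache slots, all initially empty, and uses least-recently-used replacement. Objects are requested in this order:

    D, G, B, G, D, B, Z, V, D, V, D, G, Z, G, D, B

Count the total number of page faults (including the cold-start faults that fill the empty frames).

D → miss, frames (D)
G → miss, frames (D G)
B → miss, frames (D G B)
G → hit
D → hit
B → hit
Z → miss, evict G, frames (D B Z)
V → miss, evict D, frames (B Z V)
D → miss, evict B, frames (Z V D)
V → hit
D → hit
G → miss, evict Z, frames (V D G)
Z → miss, evict V, frames (D G Z)
G → hit
D → hit
B → miss, evict Z, frames (G D B)
Page faults: 9.

9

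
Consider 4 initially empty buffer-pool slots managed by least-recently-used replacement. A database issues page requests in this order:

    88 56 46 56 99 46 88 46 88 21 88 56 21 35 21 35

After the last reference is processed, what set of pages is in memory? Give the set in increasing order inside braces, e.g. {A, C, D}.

88: miss, frames (88)
56: miss, frames (88 56)
46: miss, frames (88 56 46)
56: hit
99: miss, frames (88 46 56 99)
46: hit
88: hit
46: hit
88: hit
21: miss, evict 56, frames (99 46 88 21)
88: hit
56: miss, evict 99, frames (46 21 88 56)
21: hit
35: miss, evict 46, frames (88 56 21 35)
21: hit
35: hit

{21, 35, 56, 88}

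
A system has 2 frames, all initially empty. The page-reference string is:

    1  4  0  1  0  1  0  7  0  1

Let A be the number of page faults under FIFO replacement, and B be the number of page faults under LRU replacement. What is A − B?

1

Under FIFO: F F F F . . . F F F → 7 faults.
Under LRU: F F F F . . . F . F → 6 faults.
A − B = 7 − 6 = 1.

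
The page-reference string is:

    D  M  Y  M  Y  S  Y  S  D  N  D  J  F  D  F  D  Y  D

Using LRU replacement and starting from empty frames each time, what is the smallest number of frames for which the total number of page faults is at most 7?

6

f=1: 18 faults
f=2: 10 faults
f=3: 9 faults
f=4: 8 faults
f=5: 8 faults
f=6: 7 faults
f=7: 7 faults
Smallest f with faults ≤ 7 is 6.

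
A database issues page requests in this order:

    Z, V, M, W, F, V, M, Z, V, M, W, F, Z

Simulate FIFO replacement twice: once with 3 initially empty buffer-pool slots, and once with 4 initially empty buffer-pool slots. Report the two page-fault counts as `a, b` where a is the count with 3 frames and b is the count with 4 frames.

3 frames: F F F F F F F F . . F F . → 10 faults.
4 frames: F F F F F . . F F F F F F → 11 faults.
11 > 10: adding a frame increased faults — Belady's anomaly.

10, 11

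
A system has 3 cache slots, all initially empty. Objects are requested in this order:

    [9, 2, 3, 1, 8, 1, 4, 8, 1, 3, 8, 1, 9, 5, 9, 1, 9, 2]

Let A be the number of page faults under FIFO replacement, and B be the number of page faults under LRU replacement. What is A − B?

1

Under FIFO: F F F F F . F . . F . F F F . . . F → 11 faults.
Under LRU: F F F F F . F . . F . . F F . . . F → 10 faults.
A − B = 11 − 10 = 1.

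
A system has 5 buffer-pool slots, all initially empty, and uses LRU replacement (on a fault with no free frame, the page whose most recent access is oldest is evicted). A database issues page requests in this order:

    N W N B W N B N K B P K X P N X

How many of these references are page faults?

6

N: fault, frames [N]
W: fault, frames [N, W]
N: hit
B: fault, frames [W, N, B]
W: hit
N: hit
B: hit
N: hit
K: fault, frames [W, B, N, K]
B: hit
P: fault, frames [W, N, K, B, P]
K: hit
X: fault, evict W, frames [N, B, P, K, X]
P: hit
N: hit
X: hit
Page faults: 6.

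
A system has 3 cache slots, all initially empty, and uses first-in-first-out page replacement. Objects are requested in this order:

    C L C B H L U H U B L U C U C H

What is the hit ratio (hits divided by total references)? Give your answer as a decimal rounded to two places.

C: fault, frames (C)
L: fault, frames (C L)
C: hit
B: fault, frames (C L B)
H: fault, evict C, frames (L B H)
L: hit
U: fault, evict L, frames (B H U)
H: hit
U: hit
B: hit
L: fault, evict B, frames (H U L)
U: hit
C: fault, evict H, frames (U L C)
U: hit
C: hit
H: fault, evict U, frames (L C H)
Hits: 8 of 16 references → 8/16 = 0.5000.

0.50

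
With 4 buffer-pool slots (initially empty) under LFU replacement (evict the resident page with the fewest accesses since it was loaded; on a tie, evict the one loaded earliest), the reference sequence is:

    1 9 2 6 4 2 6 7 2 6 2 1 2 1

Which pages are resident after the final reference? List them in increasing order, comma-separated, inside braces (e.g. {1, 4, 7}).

{1, 2, 6, 7}

1 -> fault, frames {1}
9 -> fault, frames {1,9}
2 -> fault, frames {1,9,2}
6 -> fault, frames {1,9,2,6}
4 -> fault, evict 1, frames {9,2,6,4}
2 -> hit
6 -> hit
7 -> fault, evict 9, frames {2,6,4,7}
2 -> hit
6 -> hit
2 -> hit
1 -> fault, evict 4, frames {2,6,7,1}
2 -> hit
1 -> hit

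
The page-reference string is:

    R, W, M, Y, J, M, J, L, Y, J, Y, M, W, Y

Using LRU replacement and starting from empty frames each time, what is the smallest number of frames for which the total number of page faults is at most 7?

4

f=1: 14 faults
f=2: 12 faults
f=3: 9 faults
f=4: 7 faults
f=5: 6 faults
f=6: 6 faults
Smallest f with faults ≤ 7 is 4.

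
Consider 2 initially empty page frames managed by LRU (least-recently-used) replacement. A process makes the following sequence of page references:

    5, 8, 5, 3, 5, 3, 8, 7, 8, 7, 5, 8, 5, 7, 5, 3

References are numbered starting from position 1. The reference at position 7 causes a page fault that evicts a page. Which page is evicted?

5

pos 1: 5 -> fault, frames (5)
pos 2: 8 -> fault, frames (5 8)
pos 3: 5 -> hit
pos 4: 3 -> fault, evict 8, frames (5 3)
pos 5: 5 -> hit
pos 6: 3 -> hit
pos 7: 8 -> fault, evict 5, frames (3 8)
At position 7, page 5 is evicted.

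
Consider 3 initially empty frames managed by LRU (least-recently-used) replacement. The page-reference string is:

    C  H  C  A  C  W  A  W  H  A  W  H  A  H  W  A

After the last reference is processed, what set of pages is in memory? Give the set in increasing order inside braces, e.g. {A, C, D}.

{A, H, W}

C → miss, frames [C]
H → miss, frames [C, H]
C → hit
A → miss, frames [H, C, A]
C → hit
W → miss, evict H, frames [A, C, W]
A → hit
W → hit
H → miss, evict C, frames [A, W, H]
A → hit
W → hit
H → hit
A → hit
H → hit
W → hit
A → hit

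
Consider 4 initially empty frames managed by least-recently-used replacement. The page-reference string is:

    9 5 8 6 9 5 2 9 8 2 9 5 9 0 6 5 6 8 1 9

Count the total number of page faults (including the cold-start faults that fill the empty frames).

9 -> miss, frames [9]
5 -> miss, frames [9, 5]
8 -> miss, frames [9, 5, 8]
6 -> miss, frames [9, 5, 8, 6]
9 -> hit
5 -> hit
2 -> miss, evict 8, frames [6, 9, 5, 2]
9 -> hit
8 -> miss, evict 6, frames [5, 2, 9, 8]
2 -> hit
9 -> hit
5 -> hit
9 -> hit
0 -> miss, evict 8, frames [2, 5, 9, 0]
6 -> miss, evict 2, frames [5, 9, 0, 6]
5 -> hit
6 -> hit
8 -> miss, evict 9, frames [0, 5, 6, 8]
1 -> miss, evict 0, frames [5, 6, 8, 1]
9 -> miss, evict 5, frames [6, 8, 1, 9]
Page faults: 11.

11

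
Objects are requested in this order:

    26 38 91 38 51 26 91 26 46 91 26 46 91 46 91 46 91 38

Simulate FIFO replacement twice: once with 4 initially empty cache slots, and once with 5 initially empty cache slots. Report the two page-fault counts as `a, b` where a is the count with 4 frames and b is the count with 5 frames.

7, 5

4 frames: F F F . F . . . F . F . . . . . . F → 7 faults.
5 frames: F F F . F . . . F . . . . . . . . . → 5 faults.
5 < 7: adding a frame reduced faults, as is typical.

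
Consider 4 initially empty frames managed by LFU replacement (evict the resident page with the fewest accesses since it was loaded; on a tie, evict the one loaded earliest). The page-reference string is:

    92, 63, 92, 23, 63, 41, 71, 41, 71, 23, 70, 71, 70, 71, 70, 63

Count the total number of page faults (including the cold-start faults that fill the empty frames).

92 → miss, frames {92}
63 → miss, frames {92,63}
92 → hit
23 → miss, frames {92,63,23}
63 → hit
41 → miss, frames {92,63,23,41}
71 → miss, evict 23, frames {92,63,41,71}
41 → hit
71 → hit
23 → miss, evict 92, frames {63,41,71,23}
70 → miss, evict 23, frames {63,41,71,70}
71 → hit
70 → hit
71 → hit
70 → hit
63 → hit
Page faults: 7.

7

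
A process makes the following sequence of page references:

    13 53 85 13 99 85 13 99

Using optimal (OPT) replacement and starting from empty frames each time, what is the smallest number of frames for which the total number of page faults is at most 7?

f=1: 8 faults
f=2: 5 faults
f=3: 4 faults
f=4: 4 faults
Smallest f with faults ≤ 7 is 2.

2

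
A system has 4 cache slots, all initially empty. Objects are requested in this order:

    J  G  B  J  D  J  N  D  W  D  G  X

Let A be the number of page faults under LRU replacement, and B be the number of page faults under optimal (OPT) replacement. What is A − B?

1

Under LRU: F F F . F . F . F . F F → 8 faults.
Under OPT: F F F . F . F . F . . F → 7 faults.
A − B = 8 − 7 = 1.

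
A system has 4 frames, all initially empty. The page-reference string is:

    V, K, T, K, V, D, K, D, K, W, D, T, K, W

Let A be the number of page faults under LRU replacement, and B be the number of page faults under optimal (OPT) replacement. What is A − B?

Under LRU: F F F . . F . . . F . F . . → 6 faults.
Under OPT: F F F . . F . . . F . . . . → 5 faults.
A − B = 6 − 5 = 1.

1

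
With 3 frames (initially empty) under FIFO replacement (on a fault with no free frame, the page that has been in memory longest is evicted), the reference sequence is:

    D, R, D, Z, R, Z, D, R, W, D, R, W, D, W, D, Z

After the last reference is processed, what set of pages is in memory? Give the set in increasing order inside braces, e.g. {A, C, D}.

D: miss, frames {D}
R: miss, frames {D,R}
D: hit
Z: miss, frames {D,R,Z}
R: hit
Z: hit
D: hit
R: hit
W: miss, evict D, frames {R,Z,W}
D: miss, evict R, frames {Z,W,D}
R: miss, evict Z, frames {W,D,R}
W: hit
D: hit
W: hit
D: hit
Z: miss, evict W, frames {D,R,Z}

{D, R, Z}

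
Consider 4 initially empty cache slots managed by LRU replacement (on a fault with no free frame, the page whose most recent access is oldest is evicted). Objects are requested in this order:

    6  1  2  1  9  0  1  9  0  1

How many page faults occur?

5

6 -> miss, frames {6}
1 -> miss, frames {6,1}
2 -> miss, frames {6,1,2}
1 -> hit
9 -> miss, frames {6,2,1,9}
0 -> miss, evict 6, frames {2,1,9,0}
1 -> hit
9 -> hit
0 -> hit
1 -> hit
Page faults: 5.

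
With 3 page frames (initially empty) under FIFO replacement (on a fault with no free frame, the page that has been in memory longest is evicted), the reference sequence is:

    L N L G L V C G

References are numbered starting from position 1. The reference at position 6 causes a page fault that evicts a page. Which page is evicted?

pos 1: L -> miss, frames {L}
pos 2: N -> miss, frames {L,N}
pos 3: L -> hit
pos 4: G -> miss, frames {L,N,G}
pos 5: L -> hit
pos 6: V -> miss, evict L, frames {N,G,V}
At position 6, page L is evicted.

L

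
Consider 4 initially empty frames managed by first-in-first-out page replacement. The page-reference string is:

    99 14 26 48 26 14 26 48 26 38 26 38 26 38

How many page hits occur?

99: fault, frames {99}
14: fault, frames {99,14}
26: fault, frames {99,14,26}
48: fault, frames {99,14,26,48}
26: hit
14: hit
26: hit
48: hit
26: hit
38: fault, evict 99, frames {14,26,48,38}
26: hit
38: hit
26: hit
38: hit
Hits: 9.

9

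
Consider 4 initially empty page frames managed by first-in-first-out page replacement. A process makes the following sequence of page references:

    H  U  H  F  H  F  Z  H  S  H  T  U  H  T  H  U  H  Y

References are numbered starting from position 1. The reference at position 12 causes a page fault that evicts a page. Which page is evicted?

pos 1: H -> miss, frames {H}
pos 2: U -> miss, frames {H,U}
pos 3: H -> hit
pos 4: F -> miss, frames {H,U,F}
pos 5: H -> hit
pos 6: F -> hit
pos 7: Z -> miss, frames {H,U,F,Z}
pos 8: H -> hit
pos 9: S -> miss, evict H, frames {U,F,Z,S}
pos 10: H -> miss, evict U, frames {F,Z,S,H}
pos 11: T -> miss, evict F, frames {Z,S,H,T}
pos 12: U -> miss, evict Z, frames {S,H,T,U}
At position 12, page Z is evicted.

Z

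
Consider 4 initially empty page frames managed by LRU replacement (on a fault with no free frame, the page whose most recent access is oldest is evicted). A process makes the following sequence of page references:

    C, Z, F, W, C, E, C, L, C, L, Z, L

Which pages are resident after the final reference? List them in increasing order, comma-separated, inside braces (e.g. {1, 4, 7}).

{C, E, L, Z}

C -> miss, frames (C)
Z -> miss, frames (C Z)
F -> miss, frames (C Z F)
W -> miss, frames (C Z F W)
C -> hit
E -> miss, evict Z, frames (F W C E)
C -> hit
L -> miss, evict F, frames (W E C L)
C -> hit
L -> hit
Z -> miss, evict W, frames (E C L Z)
L -> hit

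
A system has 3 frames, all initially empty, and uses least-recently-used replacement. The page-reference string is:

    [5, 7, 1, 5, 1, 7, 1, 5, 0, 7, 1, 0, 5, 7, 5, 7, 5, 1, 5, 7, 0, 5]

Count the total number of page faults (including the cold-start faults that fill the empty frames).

5: miss, frames (5)
7: miss, frames (5 7)
1: miss, frames (5 7 1)
5: hit
1: hit
7: hit
1: hit
5: hit
0: miss, evict 7, frames (1 5 0)
7: miss, evict 1, frames (5 0 7)
1: miss, evict 5, frames (0 7 1)
0: hit
5: miss, evict 7, frames (1 0 5)
7: miss, evict 1, frames (0 5 7)
5: hit
7: hit
5: hit
1: miss, evict 0, frames (7 5 1)
5: hit
7: hit
0: miss, evict 1, frames (5 7 0)
5: hit
Page faults: 10.

10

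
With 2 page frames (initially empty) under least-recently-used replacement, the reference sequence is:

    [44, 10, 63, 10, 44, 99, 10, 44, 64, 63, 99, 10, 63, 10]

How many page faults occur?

12

44 -> fault, frames (44)
10 -> fault, frames (44 10)
63 -> fault, evict 44, frames (10 63)
10 -> hit
44 -> fault, evict 63, frames (10 44)
99 -> fault, evict 10, frames (44 99)
10 -> fault, evict 44, frames (99 10)
44 -> fault, evict 99, frames (10 44)
64 -> fault, evict 10, frames (44 64)
63 -> fault, evict 44, frames (64 63)
99 -> fault, evict 64, frames (63 99)
10 -> fault, evict 63, frames (99 10)
63 -> fault, evict 99, frames (10 63)
10 -> hit
Page faults: 12.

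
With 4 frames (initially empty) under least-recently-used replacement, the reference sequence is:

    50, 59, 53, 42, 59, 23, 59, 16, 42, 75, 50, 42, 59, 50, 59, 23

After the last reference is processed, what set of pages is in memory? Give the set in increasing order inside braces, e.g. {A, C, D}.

{23, 42, 50, 59}

50 → fault, frames (50)
59 → fault, frames (50 59)
53 → fault, frames (50 59 53)
42 → fault, frames (50 59 53 42)
59 → hit
23 → fault, evict 50, frames (53 42 59 23)
59 → hit
16 → fault, evict 53, frames (42 23 59 16)
42 → hit
75 → fault, evict 23, frames (59 16 42 75)
50 → fault, evict 59, frames (16 42 75 50)
42 → hit
59 → fault, evict 16, frames (75 50 42 59)
50 → hit
59 → hit
23 → fault, evict 75, frames (42 50 59 23)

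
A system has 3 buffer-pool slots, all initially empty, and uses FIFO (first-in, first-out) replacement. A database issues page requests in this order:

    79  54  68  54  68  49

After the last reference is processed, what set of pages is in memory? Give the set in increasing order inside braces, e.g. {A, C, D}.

79 → miss, frames (79)
54 → miss, frames (79 54)
68 → miss, frames (79 54 68)
54 → hit
68 → hit
49 → miss, evict 79, frames (54 68 49)

{49, 54, 68}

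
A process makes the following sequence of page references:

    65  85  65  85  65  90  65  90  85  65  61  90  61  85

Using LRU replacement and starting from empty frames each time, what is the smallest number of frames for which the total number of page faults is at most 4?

4

f=1: 14 faults
f=2: 8 faults
f=3: 6 faults
f=4: 4 faults
Smallest f with faults ≤ 4 is 4.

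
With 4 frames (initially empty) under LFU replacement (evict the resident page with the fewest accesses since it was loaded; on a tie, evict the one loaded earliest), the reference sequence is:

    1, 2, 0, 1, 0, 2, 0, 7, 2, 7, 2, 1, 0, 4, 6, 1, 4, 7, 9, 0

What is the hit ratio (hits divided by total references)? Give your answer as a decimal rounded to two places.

1: fault, frames (1)
2: fault, frames (1 2)
0: fault, frames (1 2 0)
1: hit
0: hit
2: hit
0: hit
7: fault, frames (1 2 0 7)
2: hit
7: hit
2: hit
1: hit
0: hit
4: fault, evict 7, frames (1 2 0 4)
6: fault, evict 4, frames (1 2 0 6)
1: hit
4: fault, evict 6, frames (1 2 0 4)
7: fault, evict 4, frames (1 2 0 7)
9: fault, evict 7, frames (1 2 0 9)
0: hit
Hits: 11 of 20 references → 11/20 = 0.5500.

0.55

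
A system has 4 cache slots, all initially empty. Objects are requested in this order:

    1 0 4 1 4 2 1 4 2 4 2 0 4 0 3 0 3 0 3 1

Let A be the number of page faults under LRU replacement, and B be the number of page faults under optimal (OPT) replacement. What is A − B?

Under LRU: F F F . . F . . . . . . . . F . . . . F → 6 faults.
Under OPT: F F F . . F . . . . . . . . F . . . . . → 5 faults.
A − B = 6 − 5 = 1.

1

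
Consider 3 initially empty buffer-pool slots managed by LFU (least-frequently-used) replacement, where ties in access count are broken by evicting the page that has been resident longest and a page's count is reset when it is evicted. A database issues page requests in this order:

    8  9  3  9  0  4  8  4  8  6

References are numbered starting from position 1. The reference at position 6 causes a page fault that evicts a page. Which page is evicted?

pos 1: 8 → fault, frames (8)
pos 2: 9 → fault, frames (8 9)
pos 3: 3 → fault, frames (8 9 3)
pos 4: 9 → hit
pos 5: 0 → fault, evict 8, frames (9 3 0)
pos 6: 4 → fault, evict 3, frames (9 0 4)
At position 6, page 3 is evicted.

3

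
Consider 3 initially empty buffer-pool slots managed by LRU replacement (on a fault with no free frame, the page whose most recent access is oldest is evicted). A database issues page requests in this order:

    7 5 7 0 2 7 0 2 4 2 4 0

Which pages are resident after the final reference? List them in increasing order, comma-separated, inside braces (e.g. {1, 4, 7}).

7: fault, frames {7}
5: fault, frames {7,5}
7: hit
0: fault, frames {5,7,0}
2: fault, evict 5, frames {7,0,2}
7: hit
0: hit
2: hit
4: fault, evict 7, frames {0,2,4}
2: hit
4: hit
0: hit

{0, 2, 4}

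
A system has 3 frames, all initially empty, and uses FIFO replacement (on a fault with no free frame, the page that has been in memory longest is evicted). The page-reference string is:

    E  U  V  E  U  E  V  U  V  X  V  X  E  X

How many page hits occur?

E: fault, frames (E)
U: fault, frames (E U)
V: fault, frames (E U V)
E: hit
U: hit
E: hit
V: hit
U: hit
V: hit
X: fault, evict E, frames (U V X)
V: hit
X: hit
E: fault, evict U, frames (V X E)
X: hit
Hits: 9.

9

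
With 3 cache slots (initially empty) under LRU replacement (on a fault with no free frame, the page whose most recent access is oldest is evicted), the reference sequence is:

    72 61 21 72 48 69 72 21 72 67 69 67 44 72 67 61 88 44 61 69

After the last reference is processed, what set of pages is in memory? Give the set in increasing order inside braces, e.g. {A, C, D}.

72 → miss, frames (72)
61 → miss, frames (72 61)
21 → miss, frames (72 61 21)
72 → hit
48 → miss, evict 61, frames (21 72 48)
69 → miss, evict 21, frames (72 48 69)
72 → hit
21 → miss, evict 48, frames (69 72 21)
72 → hit
67 → miss, evict 69, frames (21 72 67)
69 → miss, evict 21, frames (72 67 69)
67 → hit
44 → miss, evict 72, frames (69 67 44)
72 → miss, evict 69, frames (67 44 72)
67 → hit
61 → miss, evict 44, frames (72 67 61)
88 → miss, evict 72, frames (67 61 88)
44 → miss, evict 67, frames (61 88 44)
61 → hit
69 → miss, evict 88, frames (44 61 69)

{44, 61, 69}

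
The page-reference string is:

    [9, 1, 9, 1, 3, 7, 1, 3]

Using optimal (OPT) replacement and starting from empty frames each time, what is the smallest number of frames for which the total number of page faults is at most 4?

3

f=1: 8 faults
f=2: 5 faults
f=3: 4 faults
f=4: 4 faults
Smallest f with faults ≤ 4 is 3.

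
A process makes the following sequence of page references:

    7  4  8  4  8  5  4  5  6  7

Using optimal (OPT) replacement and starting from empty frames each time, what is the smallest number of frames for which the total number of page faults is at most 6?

f=1: 10 faults
f=2: 6 faults
f=3: 5 faults
f=4: 5 faults
f=5: 5 faults
Smallest f with faults ≤ 6 is 2.

2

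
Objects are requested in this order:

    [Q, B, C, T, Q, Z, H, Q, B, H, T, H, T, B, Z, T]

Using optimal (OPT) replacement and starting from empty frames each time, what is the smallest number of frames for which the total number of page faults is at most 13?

2

f=1: 16 faults
f=2: 10 faults
f=3: 8 faults
f=4: 7 faults
f=5: 6 faults
f=6: 6 faults
Smallest f with faults ≤ 13 is 2.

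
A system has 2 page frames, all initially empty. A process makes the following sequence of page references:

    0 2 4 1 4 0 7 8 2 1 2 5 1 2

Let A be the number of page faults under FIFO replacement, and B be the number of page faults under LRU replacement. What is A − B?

-1

Under FIFO: F F F F . F F F F F . F . F → 11 faults.
Under LRU: F F F F . F F F F F . F F F → 12 faults.
A − B = 11 − 12 = -1.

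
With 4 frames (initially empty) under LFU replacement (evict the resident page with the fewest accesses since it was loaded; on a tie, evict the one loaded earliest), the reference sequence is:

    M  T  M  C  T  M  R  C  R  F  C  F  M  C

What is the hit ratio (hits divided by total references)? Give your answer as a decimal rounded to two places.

0.64

M -> fault, frames {M}
T -> fault, frames {M,T}
M -> hit
C -> fault, frames {M,T,C}
T -> hit
M -> hit
R -> fault, frames {M,T,C,R}
C -> hit
R -> hit
F -> fault, evict T, frames {M,C,R,F}
C -> hit
F -> hit
M -> hit
C -> hit
Hits: 9 of 14 references → 9/14 = 0.6429.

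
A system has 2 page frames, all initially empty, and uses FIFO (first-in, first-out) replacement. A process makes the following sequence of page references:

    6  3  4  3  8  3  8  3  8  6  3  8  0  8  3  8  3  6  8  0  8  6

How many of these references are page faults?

6: fault, frames {6}
3: fault, frames {6,3}
4: fault, evict 6, frames {3,4}
3: hit
8: fault, evict 3, frames {4,8}
3: fault, evict 4, frames {8,3}
8: hit
3: hit
8: hit
6: fault, evict 8, frames {3,6}
3: hit
8: fault, evict 3, frames {6,8}
0: fault, evict 6, frames {8,0}
8: hit
3: fault, evict 8, frames {0,3}
8: fault, evict 0, frames {3,8}
3: hit
6: fault, evict 3, frames {8,6}
8: hit
0: fault, evict 8, frames {6,0}
8: fault, evict 6, frames {0,8}
6: fault, evict 0, frames {8,6}
Page faults: 14.

14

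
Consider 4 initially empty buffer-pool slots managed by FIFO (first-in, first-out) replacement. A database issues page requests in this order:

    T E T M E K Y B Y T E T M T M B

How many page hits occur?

7

T: fault, frames [T]
E: fault, frames [T, E]
T: hit
M: fault, frames [T, E, M]
E: hit
K: fault, frames [T, E, M, K]
Y: fault, evict T, frames [E, M, K, Y]
B: fault, evict E, frames [M, K, Y, B]
Y: hit
T: fault, evict M, frames [K, Y, B, T]
E: fault, evict K, frames [Y, B, T, E]
T: hit
M: fault, evict Y, frames [B, T, E, M]
T: hit
M: hit
B: hit
Hits: 7.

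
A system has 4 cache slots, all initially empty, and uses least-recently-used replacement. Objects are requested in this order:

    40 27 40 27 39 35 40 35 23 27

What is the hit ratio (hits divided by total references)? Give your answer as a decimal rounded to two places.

0.40

40 → miss, frames [40]
27 → miss, frames [40, 27]
40 → hit
27 → hit
39 → miss, frames [40, 27, 39]
35 → miss, frames [40, 27, 39, 35]
40 → hit
35 → hit
23 → miss, evict 27, frames [39, 40, 35, 23]
27 → miss, evict 39, frames [40, 35, 23, 27]
Hits: 4 of 10 references → 4/10 = 0.4000.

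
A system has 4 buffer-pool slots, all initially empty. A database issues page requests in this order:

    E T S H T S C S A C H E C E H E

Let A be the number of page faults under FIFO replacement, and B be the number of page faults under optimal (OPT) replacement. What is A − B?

Under FIFO: F F F F . . F . F . . F . . . . → 7 faults.
Under OPT: F F F F . . F . F . . . . . . . → 6 faults.
A − B = 7 − 6 = 1.

1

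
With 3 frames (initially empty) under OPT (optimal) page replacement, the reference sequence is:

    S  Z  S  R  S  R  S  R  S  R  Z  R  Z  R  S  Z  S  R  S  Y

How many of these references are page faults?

S -> fault, frames [S]
Z -> fault, frames [S, Z]
S -> hit
R -> fault, frames [S, Z, R]
S -> hit
R -> hit
S -> hit
R -> hit
S -> hit
R -> hit
Z -> hit
R -> hit
Z -> hit
R -> hit
S -> hit
Z -> hit
S -> hit
R -> hit
S -> hit
Y -> fault, evict R, frames [S, Z, Y]
Page faults: 4.

4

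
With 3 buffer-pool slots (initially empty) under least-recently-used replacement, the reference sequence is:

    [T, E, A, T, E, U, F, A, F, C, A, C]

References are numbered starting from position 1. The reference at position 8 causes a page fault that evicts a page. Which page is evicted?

pos 1: T → fault, frames (T)
pos 2: E → fault, frames (T E)
pos 3: A → fault, frames (T E A)
pos 4: T → hit
pos 5: E → hit
pos 6: U → fault, evict A, frames (T E U)
pos 7: F → fault, evict T, frames (E U F)
pos 8: A → fault, evict E, frames (U F A)
At position 8, page E is evicted.

E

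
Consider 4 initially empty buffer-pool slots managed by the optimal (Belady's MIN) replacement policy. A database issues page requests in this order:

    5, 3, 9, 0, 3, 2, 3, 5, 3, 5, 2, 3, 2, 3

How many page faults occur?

5

5 → fault, frames {5}
3 → fault, frames {5,3}
9 → fault, frames {5,3,9}
0 → fault, frames {5,3,9,0}
3 → hit
2 → fault, evict 0, frames {5,3,9,2}
3 → hit
5 → hit
3 → hit
5 → hit
2 → hit
3 → hit
2 → hit
3 → hit
Page faults: 5.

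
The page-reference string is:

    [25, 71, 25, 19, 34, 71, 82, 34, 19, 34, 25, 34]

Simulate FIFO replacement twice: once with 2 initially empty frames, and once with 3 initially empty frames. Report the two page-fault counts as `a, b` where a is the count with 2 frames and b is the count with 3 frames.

10, 6

2 frames: F F . F F F F F F . F F → 10 faults.
3 frames: F F . F F . F . . . F . → 6 faults.
6 < 10: adding a frame reduced faults, as is typical.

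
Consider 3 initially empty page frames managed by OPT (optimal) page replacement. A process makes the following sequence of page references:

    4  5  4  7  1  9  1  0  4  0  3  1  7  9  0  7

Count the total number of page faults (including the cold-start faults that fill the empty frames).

4 → miss, frames {4}
5 → miss, frames {4,5}
4 → hit
7 → miss, frames {4,5,7}
1 → miss, evict 5, frames {4,7,1}
9 → miss, evict 7, frames {4,1,9}
1 → hit
0 → miss, evict 9, frames {4,1,0}
4 → hit
0 → hit
3 → miss, evict 4, frames {1,0,3}
1 → hit
7 → miss, evict 3, frames {1,0,7}
9 → miss, evict 1, frames {0,7,9}
0 → hit
7 → hit
Page faults: 9.

9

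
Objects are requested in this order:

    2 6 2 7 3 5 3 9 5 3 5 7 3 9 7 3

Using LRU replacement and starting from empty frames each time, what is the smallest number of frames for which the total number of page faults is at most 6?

4

f=1: 16 faults
f=2: 13 faults
f=3: 8 faults
f=4: 6 faults
f=5: 6 faults
f=6: 6 faults
Smallest f with faults ≤ 6 is 4.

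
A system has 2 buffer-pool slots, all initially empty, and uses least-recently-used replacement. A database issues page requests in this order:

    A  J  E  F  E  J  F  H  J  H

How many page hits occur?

A -> miss, frames {A}
J -> miss, frames {A,J}
E -> miss, evict A, frames {J,E}
F -> miss, evict J, frames {E,F}
E -> hit
J -> miss, evict F, frames {E,J}
F -> miss, evict E, frames {J,F}
H -> miss, evict J, frames {F,H}
J -> miss, evict F, frames {H,J}
H -> hit
Hits: 2.

2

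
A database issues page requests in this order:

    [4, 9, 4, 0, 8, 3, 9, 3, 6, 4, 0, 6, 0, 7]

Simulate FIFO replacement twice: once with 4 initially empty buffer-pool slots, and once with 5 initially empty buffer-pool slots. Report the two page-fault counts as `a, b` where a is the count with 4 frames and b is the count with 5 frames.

4 frames: F F . F F F . . F F F . . F → 9 faults.
5 frames: F F . F F F . . F F . . . F → 8 faults.
8 < 9: adding a frame reduced faults, as is typical.

9, 8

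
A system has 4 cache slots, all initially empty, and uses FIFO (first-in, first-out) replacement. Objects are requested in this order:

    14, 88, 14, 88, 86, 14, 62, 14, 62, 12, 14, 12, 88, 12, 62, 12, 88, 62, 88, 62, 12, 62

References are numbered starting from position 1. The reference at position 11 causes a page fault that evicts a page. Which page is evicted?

88

pos 1: 14 → fault, frames {14}
pos 2: 88 → fault, frames {14,88}
pos 3: 14 → hit
pos 4: 88 → hit
pos 5: 86 → fault, frames {14,88,86}
pos 6: 14 → hit
pos 7: 62 → fault, frames {14,88,86,62}
pos 8: 14 → hit
pos 9: 62 → hit
pos 10: 12 → fault, evict 14, frames {88,86,62,12}
pos 11: 14 → fault, evict 88, frames {86,62,12,14}
At position 11, page 88 is evicted.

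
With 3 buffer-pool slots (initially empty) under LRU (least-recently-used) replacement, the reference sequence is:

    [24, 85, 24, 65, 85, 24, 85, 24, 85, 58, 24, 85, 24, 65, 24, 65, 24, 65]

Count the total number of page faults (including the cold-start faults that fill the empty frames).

5

24: fault, frames {24}
85: fault, frames {24,85}
24: hit
65: fault, frames {85,24,65}
85: hit
24: hit
85: hit
24: hit
85: hit
58: fault, evict 65, frames {24,85,58}
24: hit
85: hit
24: hit
65: fault, evict 58, frames {85,24,65}
24: hit
65: hit
24: hit
65: hit
Page faults: 5.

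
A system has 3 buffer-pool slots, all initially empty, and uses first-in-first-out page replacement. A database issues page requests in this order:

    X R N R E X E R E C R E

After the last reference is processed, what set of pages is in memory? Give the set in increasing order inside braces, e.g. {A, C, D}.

{C, E, R}

X -> fault, frames [X]
R -> fault, frames [X, R]
N -> fault, frames [X, R, N]
R -> hit
E -> fault, evict X, frames [R, N, E]
X -> fault, evict R, frames [N, E, X]
E -> hit
R -> fault, evict N, frames [E, X, R]
E -> hit
C -> fault, evict E, frames [X, R, C]
R -> hit
E -> fault, evict X, frames [R, C, E]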